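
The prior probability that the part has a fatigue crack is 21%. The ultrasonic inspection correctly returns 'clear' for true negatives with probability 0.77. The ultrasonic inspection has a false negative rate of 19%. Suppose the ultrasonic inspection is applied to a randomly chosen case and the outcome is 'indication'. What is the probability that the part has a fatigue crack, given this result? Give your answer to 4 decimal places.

P(H | E) ≈ 0.4835

Write H for 'the part has a fatigue crack'. Prior odds H:¬H = 0.21/0.79 = 0.26582. For the 'indication' outcome, the likelihood ratio is 0.81/0.23 = 3.5217.
Posterior odds = 0.26582 × 3.5217 = 0.93616, so P(H|E) = 0.93616/(1+0.93616) = 0.4835.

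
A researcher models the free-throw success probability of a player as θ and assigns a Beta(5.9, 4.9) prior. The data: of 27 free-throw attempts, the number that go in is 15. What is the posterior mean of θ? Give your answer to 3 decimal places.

The binomial likelihood is conjugate to the Beta prior: with 15 successes and 12 failures, the posterior is Beta(5.9+15, 4.9+12) = Beta(20.9, 16.9).
E[θ | data] = 20.9/(20.9+16.9) = 0.553.

Posterior mean ≈ 0.553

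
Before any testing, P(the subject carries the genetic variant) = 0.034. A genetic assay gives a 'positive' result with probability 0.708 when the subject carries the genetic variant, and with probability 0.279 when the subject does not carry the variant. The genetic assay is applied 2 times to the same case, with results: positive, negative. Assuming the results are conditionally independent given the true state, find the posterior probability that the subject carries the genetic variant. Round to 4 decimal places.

Posterior P(H) ≈ 0.0349

With H the event that the subject carries the genetic variant, the joint likelihood of the observed sequence is P(data|H) = 0.708·0.292 = 0.20674 and P(data|¬H) = 0.279·0.721 = 0.20116.
Bayes: P(H|data) = 0.034·0.20674 / (0.034·0.20674 + 0.966·0.20116) = 0.0070290/0.20135 = 0.0349.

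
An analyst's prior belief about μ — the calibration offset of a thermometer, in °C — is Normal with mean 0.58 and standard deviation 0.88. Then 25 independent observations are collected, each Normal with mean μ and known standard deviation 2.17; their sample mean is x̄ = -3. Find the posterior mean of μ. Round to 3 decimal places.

Prior precision 1/τ₀² = 1/0.88² = 1.29132; data precision n/σ² = 25/2.17² = 5.30910.
Posterior precision = 1.29132 + 5.30910 = 6.60042.
Posterior mean = (1.29132·0.58 + 5.30910·-3) / 6.60042 = -2.300.

Posterior mean ≈ -2.300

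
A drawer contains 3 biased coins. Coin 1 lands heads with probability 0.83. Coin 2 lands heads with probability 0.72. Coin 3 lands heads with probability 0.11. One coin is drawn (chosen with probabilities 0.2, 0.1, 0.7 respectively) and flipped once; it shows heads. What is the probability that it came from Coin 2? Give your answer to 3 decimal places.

Tabulate prior·likelihood by source: [1] prior 0.2, lik 0.83, product 0.1660; [2] prior 0.1, lik 0.72, product 0.07200; [3] prior 0.7, lik 0.11, product 0.07700.
Normalizing constant = 0.31500; the posterior for Coin 2 is its product over the sum, 0.07200/0.31500 = 0.229.

Posterior probability ≈ 0.229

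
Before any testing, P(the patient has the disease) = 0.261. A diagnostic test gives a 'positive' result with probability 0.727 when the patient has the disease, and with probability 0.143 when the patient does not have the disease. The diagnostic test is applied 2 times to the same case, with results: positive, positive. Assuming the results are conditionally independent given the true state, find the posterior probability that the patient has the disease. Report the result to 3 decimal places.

Let H be the event that the patient has the disease; start with P(H) = 0.261. P('positive'|H) = 0.727, P('positive'|¬H) = 0.143.
Update on result 1 ('positive'): P(H) ← 0.727·0.2610 / (0.727·0.2610 + 0.143·0.7390) = 0.18975/0.29542 = 0.6423.
Update on result 2 ('positive'): P(H) ← 0.727·0.6423 / (0.727·0.6423 + 0.143·0.3577) = 0.46694/0.51810 = 0.9013.

Posterior P(H) ≈ 0.901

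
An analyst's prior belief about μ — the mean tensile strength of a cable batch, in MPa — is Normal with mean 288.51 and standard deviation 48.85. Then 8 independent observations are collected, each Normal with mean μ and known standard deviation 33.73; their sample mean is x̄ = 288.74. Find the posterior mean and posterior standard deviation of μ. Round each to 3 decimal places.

Prior precision 1/τ₀² = 1/48.85² = 0.00041905; data precision n/σ² = 8/33.73² = 0.00703165.
Posterior precision = 0.00041905 + 0.00703165 = 0.00745071, giving posterior SD = 1/√0.00745071 = 11.585.
Posterior mean = (0.00041905·288.51 + 0.00703165·288.74) / 0.00745071 = 288.727.

Posterior mean ≈ 288.727; posterior SD ≈ 11.585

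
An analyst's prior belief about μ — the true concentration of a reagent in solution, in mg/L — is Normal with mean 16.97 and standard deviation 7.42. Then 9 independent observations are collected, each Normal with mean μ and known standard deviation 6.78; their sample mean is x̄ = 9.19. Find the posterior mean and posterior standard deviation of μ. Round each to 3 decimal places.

Posterior mean ≈ 9.850; posterior SD ≈ 2.162

With known σ, the Normal prior is conjugate. Weight on the data is w = (n/σ²)/(n/σ² + 1/τ₀²) = 0.195787/(0.195787+0.0181632) = 0.91511.
Posterior mean = w·x̄ + (1−w)·μ₀ = 0.91511·9.19 + 0.084895·16.97 = 9.850. Posterior variance = 1/(0.195787+0.0181632) = 4.67399, so SD = 2.162.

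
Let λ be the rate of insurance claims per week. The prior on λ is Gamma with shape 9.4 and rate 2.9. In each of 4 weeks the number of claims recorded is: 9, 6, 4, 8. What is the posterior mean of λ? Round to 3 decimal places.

Total count ∑xᵢ = 27 over n = 4 weeks.
Gamma is conjugate to the Poisson likelihood: posterior is Gamma(shape = 9.4+27 = 36.4, rate = 2.9+4 = 6.9).
Posterior mean = shape/rate = 36.4/6.9 = 5.275.

Posterior mean ≈ 5.275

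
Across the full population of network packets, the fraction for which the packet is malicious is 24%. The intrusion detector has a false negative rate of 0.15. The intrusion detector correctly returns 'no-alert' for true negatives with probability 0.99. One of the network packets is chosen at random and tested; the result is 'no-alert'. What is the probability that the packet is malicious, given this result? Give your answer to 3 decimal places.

P(H | E) ≈ 0.046

Write H for 'the packet is malicious'. Prior odds H:¬H = 0.24/0.76 = 0.31579. For the 'no-alert' outcome, the likelihood ratio is 0.15/0.99 = 0.15152.
Posterior odds = 0.31579 × 0.15152 = 0.047847, so P(H|E) = 0.047847/(1+0.047847) = 0.046.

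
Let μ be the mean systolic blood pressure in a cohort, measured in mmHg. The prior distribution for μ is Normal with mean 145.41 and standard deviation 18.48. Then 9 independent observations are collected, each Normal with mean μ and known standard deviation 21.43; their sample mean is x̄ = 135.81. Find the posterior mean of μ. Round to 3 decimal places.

Posterior mean ≈ 137.058

With known σ, the Normal prior is conjugate. Weight on the data is w = (n/σ²)/(n/σ² + 1/τ₀²) = 0.0195974/(0.0195974+0.00292817) = 0.87001.
Posterior mean = w·x̄ + (1−w)·μ₀ = 0.87001·135.81 + 0.12999·145.41 = 137.058.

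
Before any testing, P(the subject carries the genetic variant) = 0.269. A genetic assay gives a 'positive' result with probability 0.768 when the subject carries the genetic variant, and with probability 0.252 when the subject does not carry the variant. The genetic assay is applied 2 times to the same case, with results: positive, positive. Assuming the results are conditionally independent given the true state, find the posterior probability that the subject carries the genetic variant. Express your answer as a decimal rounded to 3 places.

Posterior P(H) ≈ 0.774

With H the event that the subject carries the genetic variant, the joint likelihood of the observed sequence is P(data|H) = 0.768·0.768 = 0.58982 and P(data|¬H) = 0.252·0.252 = 0.063504.
Bayes: P(H|data) = 0.269·0.58982 / (0.269·0.58982 + 0.731·0.063504) = 0.15866/0.20508 = 0.7736.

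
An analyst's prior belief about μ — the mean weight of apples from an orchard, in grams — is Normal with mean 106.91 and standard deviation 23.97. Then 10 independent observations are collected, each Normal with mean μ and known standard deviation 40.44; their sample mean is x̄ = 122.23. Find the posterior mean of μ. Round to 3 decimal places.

With known σ, the Normal prior is conjugate. Weight on the data is w = (n/σ²)/(n/σ² + 1/τ₀²) = 0.00611474/(0.00611474+0.00174046) = 0.77843.
Posterior mean = w·x̄ + (1−w)·μ₀ = 0.77843·122.23 + 0.22157·106.91 = 118.836.

Posterior mean ≈ 118.836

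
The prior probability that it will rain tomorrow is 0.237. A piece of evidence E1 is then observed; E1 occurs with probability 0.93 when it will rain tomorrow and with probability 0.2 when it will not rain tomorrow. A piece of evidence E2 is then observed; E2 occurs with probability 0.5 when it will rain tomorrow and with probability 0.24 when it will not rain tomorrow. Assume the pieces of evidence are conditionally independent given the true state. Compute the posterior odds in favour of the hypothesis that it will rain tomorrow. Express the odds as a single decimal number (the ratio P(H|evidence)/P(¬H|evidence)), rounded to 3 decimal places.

Prior odds = 0.237/(1−0.237) = 0.31062.
Likelihood ratio for E1 = 0.93/0.2 = 4.6500.
Likelihood ratio for E2 = 0.5/0.24 = 2.0833.
Posterior odds = prior odds × LR₁ × LR₂ = 3.0091.

Posterior odds ≈ 3.009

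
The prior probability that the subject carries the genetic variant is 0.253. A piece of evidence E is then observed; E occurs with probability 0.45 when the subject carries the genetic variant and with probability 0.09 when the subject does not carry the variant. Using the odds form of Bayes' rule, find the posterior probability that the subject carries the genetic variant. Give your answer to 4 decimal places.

Prior odds = 0.253/(1−0.253) = 0.33869. In log-odds, ln(0.33869) = -1.0827.
Add log likelihood ratio: ln(5.0000) = 1.6094.
Posterior log-odds = 0.52676, so posterior odds = exp(0.52676) = 1.6934. Converting, P(H|E) = 1.6934/2.6934 = 0.6287.

Posterior probability ≈ 0.6287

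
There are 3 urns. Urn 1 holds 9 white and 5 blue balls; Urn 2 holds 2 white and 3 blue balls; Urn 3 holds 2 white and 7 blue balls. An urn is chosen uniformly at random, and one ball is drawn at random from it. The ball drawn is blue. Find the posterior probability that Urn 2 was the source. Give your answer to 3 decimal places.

Tabulate prior·likelihood by source: [1] prior 0.333333, lik 0.3571, product 0.1190; [2] prior 0.333333, lik 0.6, product 0.2000; [3] prior 0.333333, lik 0.7778, product 0.2593.
Normalizing constant = 0.57831; the posterior for Urn 2 is its product over the sum, 0.2000/0.57831 = 0.346.

Posterior probability ≈ 0.346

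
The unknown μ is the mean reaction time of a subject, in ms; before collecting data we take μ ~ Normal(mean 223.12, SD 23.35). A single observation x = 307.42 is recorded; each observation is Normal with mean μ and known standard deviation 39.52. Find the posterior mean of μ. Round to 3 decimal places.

Prior precision 1/τ₀² = 1/23.35² = 0.00183411; data precision n/σ² = 1/39.52² = 0.00064027.
Posterior precision = 0.00183411 + 0.00064027 = 0.00247439.
Posterior mean = (0.00183411·223.12 + 0.00064027·307.42) / 0.00247439 = 244.934.

Posterior mean ≈ 244.934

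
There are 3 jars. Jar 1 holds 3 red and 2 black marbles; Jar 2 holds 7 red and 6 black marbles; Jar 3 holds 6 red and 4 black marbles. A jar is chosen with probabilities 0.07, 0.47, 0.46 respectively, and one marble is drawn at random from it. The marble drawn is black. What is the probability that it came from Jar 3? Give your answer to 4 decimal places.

Posterior probability ≈ 0.4290

P(black|Jar 1) = 0.4; P(black|Jar 2) = 0.4615; P(black|Jar 3) = 0.4.
Prior × likelihood for each source: 0.07·0.4=0.02800, 0.47·0.4615=0.2169, 0.46·0.4=0.1840. Summing gives P(black) = 0.42892.
P(Jar 3 | black) = 0.1840 / 0.42892 = 0.4290.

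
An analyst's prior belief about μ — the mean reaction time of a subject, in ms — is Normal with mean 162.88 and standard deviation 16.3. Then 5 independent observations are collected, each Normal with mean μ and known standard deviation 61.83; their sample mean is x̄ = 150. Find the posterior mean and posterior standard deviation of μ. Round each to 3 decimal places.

Prior precision 1/τ₀² = 1/16.3² = 0.00376378; data precision n/σ² = 5/61.83² = 0.00130789.
Posterior precision = 0.00376378 + 0.00130789 = 0.00507168, giving posterior SD = 1/√0.00507168 = 14.042.
Posterior mean = (0.00376378·162.88 + 0.00130789·150) / 0.00507168 = 159.558.

Posterior mean ≈ 159.558; posterior SD ≈ 14.042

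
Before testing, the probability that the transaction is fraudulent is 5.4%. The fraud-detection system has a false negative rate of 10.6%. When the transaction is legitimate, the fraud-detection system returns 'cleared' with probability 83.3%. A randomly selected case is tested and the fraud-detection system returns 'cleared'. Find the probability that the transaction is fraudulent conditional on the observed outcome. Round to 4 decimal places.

P(H | E) ≈ 0.0072

Let H be the event that the transaction is fraudulent. P(H) = 0.054, so P(¬H) = 0.946. With E the 'cleared' result, P(E|H) = 0.106 and P(E|¬H) = 0.833.
P(E) = 0.106·0.054 + 0.833·0.946 = 0.0057240 + 0.78802 = 0.79374.
By Bayes' theorem, P(H|E) = 0.0057240 / 0.79374 = 0.0072.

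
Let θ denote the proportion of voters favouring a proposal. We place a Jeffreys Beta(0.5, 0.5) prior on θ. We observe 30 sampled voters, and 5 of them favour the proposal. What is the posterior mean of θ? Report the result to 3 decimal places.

Posterior mean ≈ 0.177

The binomial likelihood is conjugate to the Beta prior: with 5 successes and 25 failures, the posterior is Beta(0.5+5, 0.5+25) = Beta(5.5, 25.5).
E[θ | data] = 5.5/(5.5+25.5) = 0.177.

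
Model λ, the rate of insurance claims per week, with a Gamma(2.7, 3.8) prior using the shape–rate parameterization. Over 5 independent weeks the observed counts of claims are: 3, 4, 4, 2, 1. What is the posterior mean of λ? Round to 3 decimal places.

Total count ∑xᵢ = 14 over n = 5 weeks.
Gamma is conjugate to the Poisson likelihood: posterior is Gamma(shape = 2.7+14 = 16.7, rate = 3.8+5 = 8.8).
E[λ | data] = 16.7/8.8 = 1.898.

Posterior mean ≈ 1.898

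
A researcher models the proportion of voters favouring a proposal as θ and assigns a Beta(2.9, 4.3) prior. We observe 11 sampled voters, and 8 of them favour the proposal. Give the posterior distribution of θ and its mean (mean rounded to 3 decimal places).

Observing 8 successes and 3 failures updates Beta(2.9, 4.3) by adding the success and failure counts to the two shape parameters: α = 2.9+8 = 10.9, β = 4.3+3 = 7.3.
Posterior mean = α/(α+β) = 10.9/18.2 = 0.599.

Posterior: Beta(10.9, 7.3); mean ≈ 0.599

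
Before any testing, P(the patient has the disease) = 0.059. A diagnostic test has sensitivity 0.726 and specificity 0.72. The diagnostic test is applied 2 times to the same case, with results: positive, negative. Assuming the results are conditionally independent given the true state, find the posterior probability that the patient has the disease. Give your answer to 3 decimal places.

Posterior P(H) ≈ 0.058

Let H be the event that the patient has the disease; start with P(H) = 0.059. P('positive'|H) = 0.726, P('positive'|¬H) = 0.28.
Update on result 1 ('positive'): P(H) ← 0.726·0.0590 / (0.726·0.0590 + 0.28·0.9410) = 0.042834/0.30631 = 0.1398.
Update on result 2 ('negative'): P(H) ← 0.274·0.1398 / (0.274·0.1398 + 0.72·0.8602) = 0.038315/0.65763 = 0.0583.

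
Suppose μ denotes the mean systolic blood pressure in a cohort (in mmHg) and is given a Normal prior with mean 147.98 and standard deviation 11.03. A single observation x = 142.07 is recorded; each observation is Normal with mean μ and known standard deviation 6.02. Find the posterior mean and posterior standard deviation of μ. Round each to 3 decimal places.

With known σ, the Normal prior is conjugate. Weight on the data is w = (n/σ²)/(n/σ² + 1/τ₀²) = 0.0275935/(0.0275935+0.00821957) = 0.77049.
Posterior mean = w·x̄ + (1−w)·μ₀ = 0.77049·142.07 + 0.22951·147.98 = 143.426. Posterior variance = 1/(0.0275935+0.00821957) = 27.9228, so SD = 5.284.

Posterior mean ≈ 143.426; posterior SD ≈ 5.284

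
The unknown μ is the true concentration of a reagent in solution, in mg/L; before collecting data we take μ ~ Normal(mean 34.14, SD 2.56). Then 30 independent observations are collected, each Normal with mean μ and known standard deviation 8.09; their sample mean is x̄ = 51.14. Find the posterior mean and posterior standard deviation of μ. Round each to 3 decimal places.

Prior precision 1/τ₀² = 1/2.56² = 0.152588; data precision n/σ² = 30/8.09² = 0.458378.
Posterior precision = 0.152588 + 0.458378 = 0.610966, giving posterior SD = 1/√0.610966 = 1.279.
Posterior mean = (0.152588·34.14 + 0.458378·51.14) / 0.610966 = 46.894.

Posterior mean ≈ 46.894; posterior SD ≈ 1.279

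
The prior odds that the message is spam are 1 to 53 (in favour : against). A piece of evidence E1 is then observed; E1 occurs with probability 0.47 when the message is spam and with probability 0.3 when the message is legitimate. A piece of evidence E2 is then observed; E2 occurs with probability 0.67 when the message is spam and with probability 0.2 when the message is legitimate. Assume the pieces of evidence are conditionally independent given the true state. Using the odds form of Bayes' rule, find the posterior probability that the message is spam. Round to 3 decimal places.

Posterior probability ≈ 0.090

Prior odds = 1/53 = 0.018868. In log-odds, ln(0.018868) = -3.9703.
Add log likelihood ratios: ln(1.5667) + ln(3.3500) = 1.6579.
Posterior log-odds = -2.3124, so posterior odds = exp(-2.3124) = 0.099025. Converting, P(H|E) = 0.099025/1.0990 = 0.090.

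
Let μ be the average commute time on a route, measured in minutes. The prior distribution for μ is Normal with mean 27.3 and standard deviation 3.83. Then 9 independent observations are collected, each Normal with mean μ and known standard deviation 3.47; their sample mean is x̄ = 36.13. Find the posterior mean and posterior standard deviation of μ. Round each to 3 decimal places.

Prior precision 1/τ₀² = 1/3.83² = 0.0681714; data precision n/σ² = 9/3.47² = 0.747452.
Posterior precision = 0.0681714 + 0.747452 = 0.815624, giving posterior SD = 1/√0.815624 = 1.107.
Posterior mean = (0.0681714·27.3 + 0.747452·36.13) / 0.815624 = 35.392.

Posterior mean ≈ 35.392; posterior SD ≈ 1.107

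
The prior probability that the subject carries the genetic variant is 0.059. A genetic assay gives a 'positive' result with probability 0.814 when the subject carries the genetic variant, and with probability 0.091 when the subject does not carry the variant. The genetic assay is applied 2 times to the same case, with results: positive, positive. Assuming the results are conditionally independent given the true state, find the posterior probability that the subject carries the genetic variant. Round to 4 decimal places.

With H the event that the subject carries the genetic variant, the joint likelihood of the observed sequence is P(data|H) = 0.814·0.814 = 0.66260 and P(data|¬H) = 0.091·0.091 = 0.0082810.
Bayes: P(H|data) = 0.059·0.66260 / (0.059·0.66260 + 0.941·0.0082810) = 0.039093/0.046886 = 0.8338.

Posterior P(H) ≈ 0.8338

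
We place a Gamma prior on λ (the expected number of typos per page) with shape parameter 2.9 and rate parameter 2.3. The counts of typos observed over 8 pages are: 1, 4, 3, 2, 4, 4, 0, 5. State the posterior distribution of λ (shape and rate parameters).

Total count ∑xᵢ = 23 over n = 8 pages.
Gamma is conjugate to the Poisson likelihood: posterior is Gamma(shape = 2.9+23 = 25.9, rate = 2.3+8 = 10.3).

Posterior: Gamma(shape=25.9, rate=10.3)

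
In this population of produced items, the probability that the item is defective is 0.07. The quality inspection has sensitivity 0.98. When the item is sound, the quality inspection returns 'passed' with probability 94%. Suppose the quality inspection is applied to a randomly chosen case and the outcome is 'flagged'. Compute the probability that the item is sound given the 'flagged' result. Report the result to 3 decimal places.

Write H for 'the item is defective'. Prior odds H:¬H = 0.07/0.93 = 0.075269. For the 'flagged' outcome, the likelihood ratio is 0.98/0.06 = 16.333.
Posterior odds = 0.075269 × 16.333 = 1.2294, so P(H|E) = 1.2294/(1+1.2294) = 0.551. Then P(¬H|E) = 1 − 0.551 = 0.449.

P(¬H | E) ≈ 0.449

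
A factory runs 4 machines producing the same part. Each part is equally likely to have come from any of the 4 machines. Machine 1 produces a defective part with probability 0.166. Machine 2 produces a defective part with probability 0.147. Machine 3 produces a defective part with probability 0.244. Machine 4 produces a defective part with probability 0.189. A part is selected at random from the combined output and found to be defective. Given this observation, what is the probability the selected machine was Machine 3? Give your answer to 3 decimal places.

Tabulate prior·likelihood by source: [1] prior 0.25, lik 0.166, product 0.04150; [2] prior 0.25, lik 0.147, product 0.03675; [3] prior 0.25, lik 0.244, product 0.06100; [4] prior 0.25, lik 0.189, product 0.04725.
Normalizing constant = 0.18650; the posterior for Machine 3 is its product over the sum, 0.06100/0.18650 = 0.327.

Posterior probability ≈ 0.327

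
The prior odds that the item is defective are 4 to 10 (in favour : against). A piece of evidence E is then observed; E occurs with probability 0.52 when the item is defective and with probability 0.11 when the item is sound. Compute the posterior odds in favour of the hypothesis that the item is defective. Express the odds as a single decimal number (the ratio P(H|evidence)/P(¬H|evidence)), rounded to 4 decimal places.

Posterior odds ≈ 1.8909

Prior odds = 4/10 = 0.40000. In log-odds, ln(0.40000) = -0.91629.
Add log likelihood ratio: ln(4.7273) = 1.5533.
Posterior log-odds = 0.63706, so posterior odds = exp(0.63706) = 1.8909.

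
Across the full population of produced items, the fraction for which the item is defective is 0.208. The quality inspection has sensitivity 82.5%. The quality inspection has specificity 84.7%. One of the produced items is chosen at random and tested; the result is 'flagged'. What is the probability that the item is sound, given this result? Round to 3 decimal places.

Let H be the event that the item is defective. P(H) = 0.208, so P(¬H) = 0.792. With E the 'flagged' result, P(E|H) = 0.825 and P(E|¬H) = 0.153.
P(E) = 0.825·0.208 + 0.153·0.792 = 0.17160 + 0.12118 = 0.29278.
By Bayes' theorem, P(H|E) = 0.17160 / 0.29278 = 0.586. Hence P(¬H|E) = 1 − 0.586 = 0.414.

P(¬H | E) ≈ 0.414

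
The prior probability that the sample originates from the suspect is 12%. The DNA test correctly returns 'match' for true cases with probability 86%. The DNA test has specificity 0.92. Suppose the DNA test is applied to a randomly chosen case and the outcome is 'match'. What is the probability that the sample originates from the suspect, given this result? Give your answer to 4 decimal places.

Write H for 'the sample originates from the suspect'. Prior odds H:¬H = 0.12/0.88 = 0.13636. For the 'match' outcome, the likelihood ratio is 0.86/0.08 = 10.750.
Posterior odds = 0.13636 × 10.750 = 1.4659, so P(H|E) = 1.4659/(1+1.4659) = 0.5945.

P(H | E) ≈ 0.5945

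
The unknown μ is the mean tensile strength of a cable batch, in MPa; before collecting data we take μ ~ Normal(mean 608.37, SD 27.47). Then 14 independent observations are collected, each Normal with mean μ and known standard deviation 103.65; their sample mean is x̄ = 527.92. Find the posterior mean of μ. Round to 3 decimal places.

Prior precision 1/τ₀² = 1/27.47² = 0.00132520; data precision n/σ² = 14/103.65² = 0.00130314.
Posterior precision = 0.00132520 + 0.00130314 = 0.00262834.
Posterior mean = (0.00132520·608.37 + 0.00130314·527.92) / 0.00262834 = 568.483.

Posterior mean ≈ 568.483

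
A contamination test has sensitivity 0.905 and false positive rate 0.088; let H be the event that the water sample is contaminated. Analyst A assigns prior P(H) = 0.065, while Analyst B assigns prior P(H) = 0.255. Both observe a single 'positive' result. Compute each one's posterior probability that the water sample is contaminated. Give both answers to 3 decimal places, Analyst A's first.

Analyst A: 0.417; Analyst B: 0.779

P('+'|H) = 0.905, P('+'|¬H) = 0.088.
Analyst A: numerator 0.905·0.065 = 0.058825; evidence = 0.058825+0.088·0.935 = 0.14111; posterior = 0.417.
Analyst B: numerator 0.905·0.255 = 0.23078; evidence = 0.23078+0.088·0.745 = 0.29634; posterior = 0.779.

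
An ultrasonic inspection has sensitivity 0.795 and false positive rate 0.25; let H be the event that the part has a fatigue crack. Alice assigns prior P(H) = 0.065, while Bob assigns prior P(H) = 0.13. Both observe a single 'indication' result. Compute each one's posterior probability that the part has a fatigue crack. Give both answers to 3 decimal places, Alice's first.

The likelihood ratio for an 'indication' result is 0.795/0.25 = 3.1800.
Alice: prior odds 0.065/0.935 = 0.069519; posterior odds 0.22107; posterior probability 0.181.
Bob: prior odds 0.13/0.87 = 0.14943; posterior odds 0.47517; posterior probability 0.322.

Alice: 0.181; Bob: 0.322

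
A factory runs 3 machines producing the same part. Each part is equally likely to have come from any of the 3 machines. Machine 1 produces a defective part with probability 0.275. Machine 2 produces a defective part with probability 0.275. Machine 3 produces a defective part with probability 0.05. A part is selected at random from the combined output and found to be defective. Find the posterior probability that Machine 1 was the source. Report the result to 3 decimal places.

P(defective|M1) = 0.275; P(defective|M2) = 0.275; P(defective|M3) = 0.05.
Prior × likelihood for each source: 0.333333·0.275=0.09167, 0.333333·0.275=0.09167, 0.333333·0.05=0.01667. Summing gives P(defective) = 0.20000.
P(Machine 1 | defective) = 0.09167 / 0.20000 = 0.458.

Posterior probability ≈ 0.458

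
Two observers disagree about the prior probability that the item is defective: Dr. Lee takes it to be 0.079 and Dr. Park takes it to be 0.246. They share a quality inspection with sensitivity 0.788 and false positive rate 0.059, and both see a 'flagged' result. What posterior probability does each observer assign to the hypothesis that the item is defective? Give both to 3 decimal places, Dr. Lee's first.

P('+'|H) = 0.788, P('+'|¬H) = 0.059.
Dr. Lee: numerator 0.788·0.079 = 0.062252; evidence = 0.062252+0.059·0.921 = 0.11659; posterior = 0.534.
Dr. Park: numerator 0.788·0.246 = 0.19385; evidence = 0.19385+0.059·0.754 = 0.23833; posterior = 0.813.

Dr. Lee: 0.534; Dr. Park: 0.813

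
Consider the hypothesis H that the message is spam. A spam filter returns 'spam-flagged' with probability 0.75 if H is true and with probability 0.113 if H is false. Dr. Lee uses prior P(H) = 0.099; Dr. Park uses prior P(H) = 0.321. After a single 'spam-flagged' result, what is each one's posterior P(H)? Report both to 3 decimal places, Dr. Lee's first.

P('+'|H) = 0.75, P('+'|¬H) = 0.113.
Dr. Lee: numerator 0.75·0.099 = 0.074250; evidence = 0.074250+0.113·0.901 = 0.17606; posterior = 0.422.
Dr. Park: numerator 0.75·0.321 = 0.24075; evidence = 0.24075+0.113·0.679 = 0.31748; posterior = 0.758.

Dr. Lee: 0.422; Dr. Park: 0.758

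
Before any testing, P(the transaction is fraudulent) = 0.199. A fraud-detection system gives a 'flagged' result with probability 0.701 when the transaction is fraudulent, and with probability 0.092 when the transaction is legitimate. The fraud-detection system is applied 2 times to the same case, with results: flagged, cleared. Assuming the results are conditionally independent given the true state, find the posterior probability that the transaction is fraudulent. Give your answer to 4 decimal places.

With H the event that the transaction is fraudulent, the joint likelihood of the observed sequence is P(data|H) = 0.701·0.299 = 0.20960 and P(data|¬H) = 0.092·0.908 = 0.083536.
Bayes: P(H|data) = 0.199·0.20960 / (0.199·0.20960 + 0.801·0.083536) = 0.041710/0.10862 = 0.3840.

Posterior P(H) ≈ 0.3840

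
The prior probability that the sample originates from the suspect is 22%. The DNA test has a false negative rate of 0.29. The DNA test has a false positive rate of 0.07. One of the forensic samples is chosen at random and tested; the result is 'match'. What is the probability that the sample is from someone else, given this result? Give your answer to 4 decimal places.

P(¬H | E) ≈ 0.2590

Write H for 'the sample originates from the suspect'. Prior odds H:¬H = 0.22/0.78 = 0.28205. For the 'match' outcome, the likelihood ratio is 0.71/0.07 = 10.143.
Posterior odds = 0.28205 × 10.143 = 2.8608, so P(H|E) = 2.8608/(1+2.8608) = 0.7410. Then P(¬H|E) = 1 − 0.7410 = 0.2590.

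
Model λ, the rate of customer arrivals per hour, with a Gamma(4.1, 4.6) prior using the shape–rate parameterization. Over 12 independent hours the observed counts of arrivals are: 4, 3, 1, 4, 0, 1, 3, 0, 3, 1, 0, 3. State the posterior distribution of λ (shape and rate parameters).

The Poisson likelihood adds the total count to the shape and the number of exposure periods to the rate. Here ∑xᵢ = 23 and n = 12, so shape 4.1→27.1 and rate 4.6→16.6.

Posterior: Gamma(shape=27.1, rate=16.6)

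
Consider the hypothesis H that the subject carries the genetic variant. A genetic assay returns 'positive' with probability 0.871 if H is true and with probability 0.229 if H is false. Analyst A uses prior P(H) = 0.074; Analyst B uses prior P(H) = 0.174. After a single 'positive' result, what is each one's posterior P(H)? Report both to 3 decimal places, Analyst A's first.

The likelihood ratio for a 'positive' result is 0.871/0.229 = 3.8035.
Analyst A: prior odds 0.074/0.926 = 0.079914; posterior odds 0.30395; posterior probability 0.233.
Analyst B: prior odds 0.174/0.826 = 0.21065; posterior odds 0.80122; posterior probability 0.445.

Analyst A: 0.233; Analyst B: 0.445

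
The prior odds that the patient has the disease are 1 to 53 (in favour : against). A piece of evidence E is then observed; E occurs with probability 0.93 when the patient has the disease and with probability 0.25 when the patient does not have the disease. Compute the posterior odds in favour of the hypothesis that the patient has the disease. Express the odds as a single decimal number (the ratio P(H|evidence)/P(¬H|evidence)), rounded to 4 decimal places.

Prior odds = 1/53 = 0.018868.
Likelihood ratio for E = 0.93/0.25 = 3.7200.
Posterior odds = prior odds × LR = 0.070189.

Posterior odds ≈ 0.0702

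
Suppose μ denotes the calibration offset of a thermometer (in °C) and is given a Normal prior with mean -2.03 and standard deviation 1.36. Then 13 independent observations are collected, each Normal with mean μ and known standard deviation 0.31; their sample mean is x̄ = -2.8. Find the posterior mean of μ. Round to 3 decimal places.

Prior precision 1/τ₀² = 1/1.36² = 0.540657; data precision n/σ² = 13/0.31² = 135.276.
Posterior precision = 0.540657 + 135.276 = 135.816.
Posterior mean = (0.540657·-2.03 + 135.276·-2.8) / 135.816 = -2.797.

Posterior mean ≈ -2.797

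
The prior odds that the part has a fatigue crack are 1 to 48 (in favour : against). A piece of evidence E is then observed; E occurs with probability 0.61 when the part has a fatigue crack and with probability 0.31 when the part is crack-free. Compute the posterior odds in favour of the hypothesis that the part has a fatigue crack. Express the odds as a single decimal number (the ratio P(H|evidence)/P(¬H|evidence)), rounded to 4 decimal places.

Posterior odds ≈ 0.0410

Prior odds = 1/48 = 0.020833. In log-odds, ln(0.020833) = -3.8712.
Add log likelihood ratio: ln(1.9677) = 0.67689.
Posterior log-odds = -3.1943, so posterior odds = exp(-3.1943) = 0.040995.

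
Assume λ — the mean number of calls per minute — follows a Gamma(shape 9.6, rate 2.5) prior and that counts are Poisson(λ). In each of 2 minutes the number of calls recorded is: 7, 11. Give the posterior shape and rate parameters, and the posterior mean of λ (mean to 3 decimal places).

Total count ∑xᵢ = 18 over n = 2 minutes.
Gamma is conjugate to the Poisson likelihood: posterior is Gamma(shape = 9.6+18 = 27.6, rate = 2.5+2 = 4.5).
E[λ | data] = 27.6/4.5 = 6.133.

Posterior: Gamma(shape=27.6, rate=4.5); mean ≈ 6.133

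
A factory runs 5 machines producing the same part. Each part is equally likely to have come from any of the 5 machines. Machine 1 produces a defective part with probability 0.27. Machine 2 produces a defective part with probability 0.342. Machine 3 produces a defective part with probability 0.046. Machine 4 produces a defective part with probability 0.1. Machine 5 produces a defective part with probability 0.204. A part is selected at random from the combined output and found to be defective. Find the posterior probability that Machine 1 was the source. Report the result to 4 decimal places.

Posterior probability ≈ 0.2807

Tabulate prior·likelihood by source: [1] prior 0.2, lik 0.27, product 0.05400; [2] prior 0.2, lik 0.342, product 0.06840; [3] prior 0.2, lik 0.046, product 0.009200; [4] prior 0.2, lik 0.1, product 0.02000; [5] prior 0.2, lik 0.204, product 0.04080.
Normalizing constant = 0.19240; the posterior for Machine 1 is its product over the sum, 0.05400/0.19240 = 0.2807.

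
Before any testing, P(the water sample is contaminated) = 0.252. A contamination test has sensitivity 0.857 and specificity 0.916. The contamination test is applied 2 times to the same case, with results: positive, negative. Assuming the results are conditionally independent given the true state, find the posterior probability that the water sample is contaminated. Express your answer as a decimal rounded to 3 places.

Posterior P(H) ≈ 0.349

Let H be the event that the water sample is contaminated; start with P(H) = 0.252. P('positive'|H) = 0.857, P('positive'|¬H) = 0.084.
Update on result 1 ('positive'): P(H) ← 0.857·0.2520 / (0.857·0.2520 + 0.084·0.7480) = 0.21596/0.27880 = 0.7746.
Update on result 2 ('negative'): P(H) ← 0.143·0.7746 / (0.143·0.7746 + 0.916·0.2254) = 0.11077/0.31721 = 0.3492.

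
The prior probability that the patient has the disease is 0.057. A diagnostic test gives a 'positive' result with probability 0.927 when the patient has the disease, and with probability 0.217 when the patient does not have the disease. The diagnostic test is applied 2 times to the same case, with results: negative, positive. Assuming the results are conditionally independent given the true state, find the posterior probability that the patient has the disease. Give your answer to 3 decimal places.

Let H be the event that the patient has the disease; start with P(H) = 0.057. P('positive'|H) = 0.927, P('positive'|¬H) = 0.217.
Update on result 1 ('negative'): P(H) ← 0.073·0.0570 / (0.073·0.0570 + 0.783·0.9430) = 0.0041610/0.74253 = 0.0056.
Update on result 2 ('positive'): P(H) ← 0.927·0.0056 / (0.927·0.0056 + 0.217·0.9944) = 0.0051947/0.22098 = 0.0235.

Posterior P(H) ≈ 0.024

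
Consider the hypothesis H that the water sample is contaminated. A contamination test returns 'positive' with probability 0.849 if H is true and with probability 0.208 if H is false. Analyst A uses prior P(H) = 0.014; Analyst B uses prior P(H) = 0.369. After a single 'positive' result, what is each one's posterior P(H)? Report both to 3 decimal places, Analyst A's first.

Analyst A: 0.055; Analyst B: 0.705

P('+'|H) = 0.849, P('+'|¬H) = 0.208.
Analyst A: numerator 0.849·0.014 = 0.011886; evidence = 0.011886+0.208·0.986 = 0.21697; posterior = 0.055.
Analyst B: numerator 0.849·0.369 = 0.31328; evidence = 0.31328+0.208·0.631 = 0.44453; posterior = 0.705.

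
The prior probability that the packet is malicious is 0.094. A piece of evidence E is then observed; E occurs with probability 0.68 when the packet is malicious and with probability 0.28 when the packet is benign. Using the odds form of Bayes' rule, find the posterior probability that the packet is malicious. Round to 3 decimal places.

Prior odds = 0.094/(1−0.094) = 0.10375.
Likelihood ratio for E = 0.68/0.28 = 2.4286.
Posterior odds = prior odds × LR = 0.25197.
Posterior probability = odds/(1+odds) = 0.25197/1.2520 = 0.201.

Posterior probability ≈ 0.201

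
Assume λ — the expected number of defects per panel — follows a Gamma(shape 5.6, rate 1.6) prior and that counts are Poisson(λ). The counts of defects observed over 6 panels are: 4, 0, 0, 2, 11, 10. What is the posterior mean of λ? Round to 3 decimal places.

Posterior mean ≈ 4.289

Total count ∑xᵢ = 27 over n = 6 panels.
Gamma is conjugate to the Poisson likelihood: posterior is Gamma(shape = 5.6+27 = 32.6, rate = 1.6+6 = 7.6).
Posterior mean = shape/rate = 32.6/7.6 = 4.289.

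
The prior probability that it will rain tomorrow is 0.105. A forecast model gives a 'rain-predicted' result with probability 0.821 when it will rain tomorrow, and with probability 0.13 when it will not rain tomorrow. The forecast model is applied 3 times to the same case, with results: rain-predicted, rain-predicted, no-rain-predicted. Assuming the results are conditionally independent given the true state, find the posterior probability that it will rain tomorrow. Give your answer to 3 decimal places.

With H the event that it will rain tomorrow, the joint likelihood of the observed sequence is P(data|H) = 0.821·0.821·0.179 = 0.12065 and P(data|¬H) = 0.13·0.13·0.87 = 0.014703.
Bayes: P(H|data) = 0.105·0.12065 / (0.105·0.12065 + 0.895·0.014703) = 0.012669/0.025828 = 0.4905.

Posterior P(H) ≈ 0.491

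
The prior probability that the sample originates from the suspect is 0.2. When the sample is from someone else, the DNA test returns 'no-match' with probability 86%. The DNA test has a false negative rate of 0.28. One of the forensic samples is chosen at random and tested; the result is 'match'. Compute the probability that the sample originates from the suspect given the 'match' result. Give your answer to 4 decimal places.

Let H be the event that the sample originates from the suspect. P(H) = 0.2, so P(¬H) = 0.8. With E the 'match' result, P(E|H) = 0.72 and P(E|¬H) = 0.14.
P(E) = 0.72·0.2 + 0.14·0.8 = 0.14400 + 0.11200 = 0.25600.
By Bayes' theorem, P(H|E) = 0.14400 / 0.25600 = 0.5625.

P(H | E) ≈ 0.5625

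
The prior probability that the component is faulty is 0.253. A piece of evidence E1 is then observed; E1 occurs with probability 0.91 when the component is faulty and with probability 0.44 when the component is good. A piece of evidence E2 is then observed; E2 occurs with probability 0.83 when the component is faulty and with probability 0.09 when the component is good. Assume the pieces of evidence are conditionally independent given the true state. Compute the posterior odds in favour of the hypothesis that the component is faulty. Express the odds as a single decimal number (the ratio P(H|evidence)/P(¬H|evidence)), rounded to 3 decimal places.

Prior odds = 0.253/(1−0.253) = 0.33869. In log-odds, ln(0.33869) = -1.0827.
Add log likelihood ratios: ln(2.0682) + ln(9.2222) = 2.9483.
Posterior log-odds = 1.8656, so posterior odds = exp(1.8656) = 6.4599.

Posterior odds ≈ 6.460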